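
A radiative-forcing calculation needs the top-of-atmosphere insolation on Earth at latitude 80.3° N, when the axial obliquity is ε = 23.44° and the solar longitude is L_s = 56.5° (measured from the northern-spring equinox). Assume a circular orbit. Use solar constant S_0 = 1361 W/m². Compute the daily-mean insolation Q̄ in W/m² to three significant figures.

Solar declination: sin δ = sin ε · sin L_s = sin 23.44° × sin 56.5° = 0.33171, so δ = +19.373°.
cos h₀ = −tan(+80.3°) tan(+19.373°) = -2.0571 ≤ −1 ⇒ polar day, h₀ = π.
Bracket: h₀ sin ϕ sin δ + cos ϕ cos δ sin h₀ = 3.1416×0.98570×0.33171 + 0.16849×0.94338×0.00000 = 1.027198 + 0.000000 = 1.027198.
Q̄ = (S_0/π) × [bracket] = (1361/π) × 1.027198 = 445.0 W/m².

Q̄ ≈ 445 W/m²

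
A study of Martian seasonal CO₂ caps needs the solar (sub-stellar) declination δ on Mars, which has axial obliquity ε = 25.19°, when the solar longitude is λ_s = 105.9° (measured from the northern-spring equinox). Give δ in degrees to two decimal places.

sin δ = sin ε · sin λ_s = sin 25.19° × sin 105.9° = 0.409338.
δ = arcsin(0.409338) = +24.16°.

δ = +24.16°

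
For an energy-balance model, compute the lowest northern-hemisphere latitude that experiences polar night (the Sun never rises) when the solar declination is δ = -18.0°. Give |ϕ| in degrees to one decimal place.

Polar night requires cos h₀ = −tan ϕ tan δ ≥ 1, i.e. tan ϕ tan δ ≤ −1.
The boundary is |tan ϕ| · |tan δ| = 1, so |ϕ| = 90° − |δ| = 90° − 18.0° = 72.0° in the northern hemisphere.

|ϕ| = 72.0°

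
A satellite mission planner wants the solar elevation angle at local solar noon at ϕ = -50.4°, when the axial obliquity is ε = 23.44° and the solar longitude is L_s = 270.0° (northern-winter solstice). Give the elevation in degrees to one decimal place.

Solar declination: sin δ = sin ε · sin L_s = sin 23.44° × sin 270.0° = -0.39779, so δ = -23.440°.
At local noon the hour angle is zero, so the zenith angle equals |ϕ − δ| = |-50.4° − (-23.440°)| = 26.960°.
Elevation = 90° − 26.960° = 63.0°.

63.0°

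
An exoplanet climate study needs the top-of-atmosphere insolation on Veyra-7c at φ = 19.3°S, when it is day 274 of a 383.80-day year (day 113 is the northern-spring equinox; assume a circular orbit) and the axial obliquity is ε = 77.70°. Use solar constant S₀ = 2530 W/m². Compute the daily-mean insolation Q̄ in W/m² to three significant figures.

Solar longitude: λ_s = 360° × (274 − 113)/383.80 = 151.016°.
sin δ = sin 77.70° × sin 151.016° = 0.47344, so δ = +28.258°.
cos H₀ = −tan(-19.3°) tan(+28.258°) = 0.1882, H₀ = 1.3814 rad.
Bracket: H₀ sin φ sin δ + cos φ cos δ sin H₀ = 1.3814×-0.33051×0.47344 + 0.94380×0.88083×0.98213 = -0.216157 + 0.816472 = 0.600315.
Q̄ = (S₀/π) × [bracket] = (2530/π) × 0.600315 = 483.4 W/m².

Q̄ ≈ 483 W/m²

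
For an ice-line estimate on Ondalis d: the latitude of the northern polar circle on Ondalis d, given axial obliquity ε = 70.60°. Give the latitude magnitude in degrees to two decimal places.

19.40°

The polar circle is the lowest latitude that experiences at least one full rotation of continuous daylight at the northern-summer solstice; it lies at |φ| = 90° − ε = 90° − 70.60° = 19.40°.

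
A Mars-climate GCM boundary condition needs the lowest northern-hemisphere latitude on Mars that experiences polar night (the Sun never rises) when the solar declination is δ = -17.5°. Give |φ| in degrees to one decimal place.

Polar night requires cos H₀ = −tan φ tan δ ≥ 1, i.e. tan φ tan δ ≤ −1.
The boundary is |tan φ| · |tan δ| = 1, so |φ| = 90° − |δ| = 90° − 17.5° = 72.5° in the northern hemisphere.

|φ| = 72.5°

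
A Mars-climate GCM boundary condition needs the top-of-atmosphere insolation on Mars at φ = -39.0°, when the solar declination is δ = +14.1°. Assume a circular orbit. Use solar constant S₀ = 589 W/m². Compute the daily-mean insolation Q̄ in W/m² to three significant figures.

Q̄ ≈ 99.1 W/m²

cos H₀ = −tan(-39.0°) tan(+14.100°) = 0.2034, H₀ = 1.3660 rad.
Bracket: H₀ sin φ sin δ + cos φ cos δ sin H₀ = 1.3660×-0.62932×0.24362 + 0.77715×0.96987×0.97909 = -0.209428 + 0.737974 = 0.528546.
Q̄ = (S₀/π) × [bracket] = (589/π) × 0.528546 = 99.09 W/m².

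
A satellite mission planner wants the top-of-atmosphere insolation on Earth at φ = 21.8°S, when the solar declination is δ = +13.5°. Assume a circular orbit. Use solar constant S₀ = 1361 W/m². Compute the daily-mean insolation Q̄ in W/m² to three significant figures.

cos H₀ = −tan(-21.8°) tan(+13.500°) = 0.0960, H₀ = 1.4746 rad.
Bracket: H₀ sin φ sin δ + cos φ cos δ sin H₀ = 1.4746×-0.37137×0.23345 + 0.92849×0.97237×0.99538 = -0.127842 + 0.898665 = 0.770823.
Q̄ = (S₀/π) × [bracket] = (1361/π) × 0.770823 = 333.9 W/m².

Q̄ ≈ 334 W/m²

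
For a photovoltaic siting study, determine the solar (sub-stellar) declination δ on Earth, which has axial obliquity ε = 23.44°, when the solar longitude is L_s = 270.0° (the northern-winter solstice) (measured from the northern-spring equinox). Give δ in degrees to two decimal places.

sin δ = sin ε · sin L_s = sin 23.44° × sin 270.0° = -0.397789.
δ = arcsin(-0.397789) = -23.44°.

δ = -23.44°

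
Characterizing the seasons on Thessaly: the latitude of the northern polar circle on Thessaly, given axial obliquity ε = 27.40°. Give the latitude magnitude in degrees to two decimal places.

The polar circle is the lowest latitude that experiences at least one full rotation of continuous daylight at the northern-summer solstice; it lies at |φ| = 90° − ε = 90° − 27.40° = 62.60°.

62.60°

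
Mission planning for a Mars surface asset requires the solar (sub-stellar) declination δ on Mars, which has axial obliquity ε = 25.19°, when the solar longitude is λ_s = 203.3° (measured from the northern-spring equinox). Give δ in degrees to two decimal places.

sin δ = sin ε · sin λ_s = sin 25.19° × sin 203.3° = -0.168353.
δ = arcsin(-0.168353) = -9.69°.

δ = -9.69°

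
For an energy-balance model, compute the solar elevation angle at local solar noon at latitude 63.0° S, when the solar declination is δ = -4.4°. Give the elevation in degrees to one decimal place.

At local noon the hour angle is zero, so the zenith angle equals |φ − δ| = |-63.0° − (-4.400°)| = 58.600°.
Elevation = 90° − 58.600° = 31.4°.

31.4°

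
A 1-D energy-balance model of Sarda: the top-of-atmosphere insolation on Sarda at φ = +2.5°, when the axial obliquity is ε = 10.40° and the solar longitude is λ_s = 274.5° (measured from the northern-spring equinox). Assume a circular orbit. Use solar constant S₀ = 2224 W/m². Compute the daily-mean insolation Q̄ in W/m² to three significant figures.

Solar declination: sin δ = sin ε · sin λ_s = sin 10.40° × sin 274.5° = -0.17996, so δ = -10.368°.
cos H₀ = −tan(+2.5°) tan(-10.368°) = 0.0080, H₀ = 1.5628 rad.
Bracket: H₀ sin φ sin δ + cos φ cos δ sin H₀ = 1.5628×0.04362×-0.17996 + 0.99905×0.98367×0.99997 = -0.012268 + 0.982706 = 0.970438.
Q̄ = (S₀/π) × [bracket] = (2224/π) × 0.970438 = 687.0 W/m².

Q̄ ≈ 687 W/m²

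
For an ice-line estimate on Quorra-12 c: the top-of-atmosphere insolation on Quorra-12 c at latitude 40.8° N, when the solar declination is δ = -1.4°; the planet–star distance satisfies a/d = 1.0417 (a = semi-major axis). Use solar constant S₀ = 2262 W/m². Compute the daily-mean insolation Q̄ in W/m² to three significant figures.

Q̄ ≈ 572 W/m²

cos H₀ = −tan(+40.8°) tan(-1.400°) = 0.0211, H₀ = 1.5497 rad.
Bracket: H₀ sin φ sin δ + cos φ cos δ sin H₀ = 1.5497×0.65342×-0.02443 + 0.75700×0.99970×0.99978 = -0.024738 + 0.756606 = 0.731868.
Inverse-square distance factor (a/d)² = 1.0417² = 1.085139.
Q̄ = (S₀/π) × 1.085139 × [bracket] = (2262/π) × 1.085139 × 0.731868 = 571.8 W/m².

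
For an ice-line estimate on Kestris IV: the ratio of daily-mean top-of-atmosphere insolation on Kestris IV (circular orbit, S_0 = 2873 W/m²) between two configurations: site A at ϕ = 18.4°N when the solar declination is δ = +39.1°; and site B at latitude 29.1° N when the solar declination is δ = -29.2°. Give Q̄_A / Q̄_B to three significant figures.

— Configuration A (ϕ=+18.4°):
cos h₀ = −tan(+18.4°) tan(+39.100°) = -0.2703, h₀ = 1.8445 rad.
Bracket: h₀ sin ϕ sin δ + cos ϕ cos δ sin h₀ = 1.8445×0.31565×0.63068 + 0.94888×0.77605×0.96276 = 0.367192 + 0.708956 = 1.076148.
Q̄ = (S_0/π) × [bracket] = (2873/π) × 1.076148 = 984.14 W/m².
— Configuration B (ϕ=+29.1°):
cos h₀ = −tan(+29.1°) tan(-29.200°) = 0.3111, h₀ = 1.2545 rad.
Bracket: h₀ sin ϕ sin δ + cos ϕ cos δ sin h₀ = 1.2545×0.48634×-0.48786 + 0.87377×0.87292×0.95039 = -0.297650 + 0.724892 = 0.427242.
Q̄ = (S_0/π) × [bracket] = (2873/π) × 0.427242 = 390.71 W/m².
Ratio Q̄_A / Q̄_B = 984.14 / 390.71 = 2.519.

Q̄_A / Q̄_B ≈ 2.52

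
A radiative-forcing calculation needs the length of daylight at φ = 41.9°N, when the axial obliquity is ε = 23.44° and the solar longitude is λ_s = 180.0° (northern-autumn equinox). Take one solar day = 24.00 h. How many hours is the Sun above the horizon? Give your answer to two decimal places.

12.00 h

Solar declination: sin δ = sin ε · sin λ_s = sin 23.44° × sin 180.0° = 0.00000, so δ = +0.000°.
cos H₀ = −tan φ · tan δ = −tan(+41.9°) × tan(+0.000°) = -0.0000, so H₀ = 1.5708 rad = 90.00°.
Daylight = 2H₀/(2π) × 24.00 h = (1.5708/π) × 24.00 = 12.00 h.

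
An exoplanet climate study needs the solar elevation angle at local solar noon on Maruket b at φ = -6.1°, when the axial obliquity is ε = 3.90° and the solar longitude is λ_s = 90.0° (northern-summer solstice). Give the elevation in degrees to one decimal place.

80.0°

Solar declination: sin δ = sin ε · sin λ_s = sin 3.90° × sin 90.0° = 0.06802, so δ = +3.900°.
At local noon the hour angle is zero, so the zenith angle equals |φ − δ| = |-6.1° − (+3.900°)| = 10.000°.
Elevation = 90° − 10.000° = 80.0°.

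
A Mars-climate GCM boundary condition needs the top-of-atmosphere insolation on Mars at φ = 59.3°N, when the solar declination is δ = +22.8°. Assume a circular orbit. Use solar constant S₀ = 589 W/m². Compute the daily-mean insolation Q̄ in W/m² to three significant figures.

Q̄ ≈ 210 W/m²

cos H₀ = −tan(+59.3°) tan(+22.800°) = -0.7080, H₀ = 2.3574 rad.
Bracket: H₀ sin φ sin δ + cos φ cos δ sin H₀ = 2.3574×0.85985×0.38752 + 0.51054×0.92186×0.70624 = 0.785507 + 0.332389 = 1.117896.
Q̄ = (S₀/π) × [bracket] = (589/π) × 1.117896 = 209.6 W/m².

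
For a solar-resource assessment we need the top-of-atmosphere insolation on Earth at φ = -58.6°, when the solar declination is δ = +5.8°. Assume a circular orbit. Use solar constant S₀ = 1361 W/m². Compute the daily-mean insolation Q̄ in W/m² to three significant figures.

cos H₀ = −tan(-58.6°) tan(+5.800°) = 0.1664, H₀ = 1.4036 rad.
Bracket: H₀ sin φ sin δ + cos φ cos δ sin H₀ = 1.4036×-0.85355×0.10106 + 0.52101×0.99488×0.98606 = -0.121074 + 0.511117 = 0.390043.
Q̄ = (S₀/π) × [bracket] = (1361/π) × 0.390043 = 169.0 W/m².

Q̄ ≈ 169 W/m²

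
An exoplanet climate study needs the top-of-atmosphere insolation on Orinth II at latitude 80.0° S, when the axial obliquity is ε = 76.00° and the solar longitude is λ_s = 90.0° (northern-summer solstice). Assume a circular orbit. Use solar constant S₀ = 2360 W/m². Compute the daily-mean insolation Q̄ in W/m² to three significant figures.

Q̄ ≈ 0.00 W/m²

Solar declination: sin δ = sin ε · sin λ_s = sin 76.00° × sin 90.0° = 0.97030, so δ = +76.000°.
cos H₀ = −tan(-80.0°) tan(+76.000°) = 22.7463 ≥ 1 ⇒ polar night, H₀ = 0 and Q̄ = 0.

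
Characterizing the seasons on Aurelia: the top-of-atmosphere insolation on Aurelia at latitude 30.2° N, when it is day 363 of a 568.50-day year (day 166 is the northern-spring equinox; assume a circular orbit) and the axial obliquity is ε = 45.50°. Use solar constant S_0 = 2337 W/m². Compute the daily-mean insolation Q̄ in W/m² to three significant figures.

Solar longitude: L_s = 360° × (363 − 166)/568.50 = 124.749°.
sin δ = sin 45.50° × sin 124.749° = 0.58604, so δ = +35.877°.
cos h₀ = −tan(+30.2°) tan(+35.877°) = -0.4209, h₀ = 2.0053 rad.
Bracket: h₀ sin ϕ sin δ + cos ϕ cos δ sin h₀ = 2.0053×0.50302×0.58604 + 0.86427×0.81028×0.90708 = 0.591142 + 0.635229 = 1.226371.
Q̄ = (S_0/π) × [bracket] = (2337/π) × 1.226371 = 912.3 W/m².

Q̄ ≈ 912 W/m²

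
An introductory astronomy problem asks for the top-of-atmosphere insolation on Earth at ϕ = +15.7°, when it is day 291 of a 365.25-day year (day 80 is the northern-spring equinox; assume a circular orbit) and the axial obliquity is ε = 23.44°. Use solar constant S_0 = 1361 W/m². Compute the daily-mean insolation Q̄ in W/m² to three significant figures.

Solar longitude: L_s = 360° × (291 − 80)/365.25 = 207.967°.
sin δ = sin 23.44° × sin 207.967° = -0.18655, so δ = -10.751°.
cos h₀ = −tan(+15.7°) tan(-10.751°) = 0.0534, h₀ = 1.5174 rad.
Bracket: h₀ sin ϕ sin δ + cos ϕ cos δ sin h₀ = 1.5174×0.27060×-0.18655 + 0.96269×0.98245×0.99857 = -0.076599 + 0.944442 = 0.867843.
Q̄ = (S_0/π) × [bracket] = (1361/π) × 0.867843 = 376.0 W/m².

Q̄ ≈ 376 W/m²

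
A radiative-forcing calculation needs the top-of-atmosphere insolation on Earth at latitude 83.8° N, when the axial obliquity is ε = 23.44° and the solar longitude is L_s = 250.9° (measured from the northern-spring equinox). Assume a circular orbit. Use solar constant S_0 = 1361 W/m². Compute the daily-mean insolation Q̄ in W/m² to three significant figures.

Solar declination: sin δ = sin ε · sin L_s = sin 23.44° × sin 250.9° = -0.37589, so δ = -22.079°.
cos h₀ = −tan(+83.8°) tan(-22.079°) = 3.7340 ≥ 1 ⇒ polar night, h₀ = 0 and Q̄ = 0.

Q̄ ≈ 0.00 W/m²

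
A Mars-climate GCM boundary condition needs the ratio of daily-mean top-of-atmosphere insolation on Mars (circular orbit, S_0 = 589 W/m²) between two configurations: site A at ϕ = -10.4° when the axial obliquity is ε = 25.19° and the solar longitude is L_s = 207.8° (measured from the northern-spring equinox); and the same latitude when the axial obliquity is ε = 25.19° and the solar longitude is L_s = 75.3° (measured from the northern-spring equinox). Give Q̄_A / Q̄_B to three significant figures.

— Configuration A (ϕ=-10.4°):
Solar declination: sin δ = sin ε · sin L_s = sin 25.19° × sin 207.8° = -0.19850, so δ = -11.449°.
cos h₀ = −tan(-10.4°) tan(-11.449°) = -0.0372, h₀ = 1.6080 rad.
Bracket: h₀ sin ϕ sin δ + cos ϕ cos δ sin h₀ = 1.6080×-0.18052×-0.19850 + 0.98357×0.98010×0.99931 = 0.057620 + 0.963332 = 1.020952.
Q̄ = (S_0/π) × [bracket] = (589/π) × 1.020952 = 191.41 W/m².
— Configuration B (ϕ=-10.4°):
Solar declination: sin δ = sin ε · sin L_s = sin 25.19° × sin 75.3° = 0.41169, so δ = +24.311°.
cos h₀ = −tan(-10.4°) tan(+24.311°) = 0.0829, h₀ = 1.4878 rad.
Bracket: h₀ sin ϕ sin δ + cos ϕ cos δ sin h₀ = 1.4878×-0.18052×0.41169 + 0.98357×0.91132×0.99656 = -0.110571 + 0.893264 = 0.782693.
Q̄ = (S_0/π) × [bracket] = (589/π) × 0.782693 = 146.74 W/m².
Ratio Q̄_A / Q̄_B = 191.41 / 146.74 = 1.304.

Q̄_A / Q̄_B ≈ 1.30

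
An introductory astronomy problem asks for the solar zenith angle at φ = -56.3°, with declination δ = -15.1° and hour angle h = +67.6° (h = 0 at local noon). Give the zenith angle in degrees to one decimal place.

θ_z = 65.1°

cos θ_z = sin φ sin δ + cos φ cos δ cos h = 0.216728 + 0.204134 = 0.420862.
θ_z = arccos(0.420862) = 65.1°.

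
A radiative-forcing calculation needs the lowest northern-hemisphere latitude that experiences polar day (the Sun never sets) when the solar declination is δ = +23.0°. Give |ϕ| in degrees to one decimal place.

Polar day requires cos h₀ = −tan ϕ tan δ ≤ −1, i.e. tan ϕ tan δ ≥ 1.
The boundary is |tan ϕ| · |tan δ| = 1, so |ϕ| = 90° − |δ| = 90° − 23.0° = 67.0° in the northern hemisphere.

|ϕ| = 67.0°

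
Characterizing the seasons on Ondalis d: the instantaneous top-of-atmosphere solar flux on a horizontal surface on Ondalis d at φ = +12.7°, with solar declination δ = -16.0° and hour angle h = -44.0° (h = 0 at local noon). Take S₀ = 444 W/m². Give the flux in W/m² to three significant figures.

273 W/m²

cos θ_z = sin φ sin δ + cos φ cos δ cos h = -0.060598 + 0.674557 = 0.613959.
Flux = S₀ · cos θ_z = 444 × 0.613959 = 272.6 W/m².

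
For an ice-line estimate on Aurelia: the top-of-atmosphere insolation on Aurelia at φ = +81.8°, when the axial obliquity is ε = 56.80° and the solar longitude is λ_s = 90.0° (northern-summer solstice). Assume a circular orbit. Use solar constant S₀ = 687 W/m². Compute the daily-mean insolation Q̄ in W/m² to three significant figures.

Solar declination: sin δ = sin ε · sin λ_s = sin 56.80° × sin 90.0° = 0.83676, so δ = +56.800°.
cos H₀ = −tan(+81.8°) tan(+56.800°) = -10.6047 ≤ −1 ⇒ polar day, H₀ = π.
Bracket: H₀ sin φ sin δ + cos φ cos δ sin H₀ = 3.1416×0.98978×0.83676 + 0.14263×0.54756×0.00000 = 2.601899 + 0.000000 = 2.601899.
Q̄ = (S₀/π) × [bracket] = (687/π) × 2.601899 = 569.0 W/m².

Q̄ ≈ 569 W/m²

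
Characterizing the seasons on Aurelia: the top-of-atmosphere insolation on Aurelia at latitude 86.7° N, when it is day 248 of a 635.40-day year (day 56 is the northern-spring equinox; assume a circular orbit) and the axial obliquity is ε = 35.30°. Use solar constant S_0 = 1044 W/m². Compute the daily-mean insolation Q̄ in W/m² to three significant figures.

Solar longitude: L_s = 360° × (248 − 56)/635.40 = 108.782°.
sin δ = sin 35.30° × sin 108.782° = 0.54709, so δ = +33.167°.
cos h₀ = −tan(+86.7°) tan(+33.167°) = -11.3350 ≤ −1 ⇒ polar day, h₀ = π.
Bracket: h₀ sin ϕ sin δ + cos ϕ cos δ sin h₀ = 3.1416×0.99834×0.54709 + 0.05756×0.83708×0.00000 = 1.715885 + 0.000000 = 1.715885.
Q̄ = (S_0/π) × [bracket] = (1044/π) × 1.715885 = 570.2 W/m².

Q̄ ≈ 570 W/m²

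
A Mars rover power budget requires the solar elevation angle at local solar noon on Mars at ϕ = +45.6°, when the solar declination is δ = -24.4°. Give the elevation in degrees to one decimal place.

20.0°

At local noon the hour angle is zero, so the zenith angle equals |ϕ − δ| = |+45.6° − (-24.400°)| = 70.000°.
Elevation = 90° − 70.000° = 20.0°.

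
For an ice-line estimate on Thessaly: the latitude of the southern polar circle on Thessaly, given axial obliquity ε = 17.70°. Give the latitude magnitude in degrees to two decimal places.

72.30°

The polar circle is the lowest latitude that experiences at least one full rotation of continuous darkness at the northern-summer solstice; it lies at |φ| = 90° − ε = 90° − 17.70° = 72.30°.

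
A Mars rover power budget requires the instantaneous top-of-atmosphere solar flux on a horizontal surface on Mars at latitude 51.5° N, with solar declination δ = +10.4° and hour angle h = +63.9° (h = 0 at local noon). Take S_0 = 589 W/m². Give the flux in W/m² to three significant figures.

cos θ_z = sin ϕ sin δ + cos ϕ cos δ cos h = 0.141276 + 0.269369 = 0.410645.
Flux = S_0 · cos θ_z = 589 × 0.410645 = 241.9 W/m².

242 W/m²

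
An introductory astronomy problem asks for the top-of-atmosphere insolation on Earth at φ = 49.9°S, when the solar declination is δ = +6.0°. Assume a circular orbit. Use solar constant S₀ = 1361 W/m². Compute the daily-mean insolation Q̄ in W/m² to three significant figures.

cos H₀ = −tan(-49.9°) tan(+6.000°) = 0.1248, H₀ = 1.4457 rad.
Bracket: H₀ sin φ sin δ + cos φ cos δ sin H₀ = 1.4457×-0.76492×0.10453 + 0.64412×0.99452×0.99218 = -0.115594 + 0.635581 = 0.519987.
Q̄ = (S₀/π) × [bracket] = (1361/π) × 0.519987 = 225.3 W/m².

Q̄ ≈ 225 W/m²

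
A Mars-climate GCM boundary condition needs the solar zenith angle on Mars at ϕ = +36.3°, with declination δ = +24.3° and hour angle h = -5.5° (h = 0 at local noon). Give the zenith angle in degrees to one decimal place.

cos θ_z = sin ϕ sin δ + cos ϕ cos δ cos h = 0.243622 + 0.731144 = 0.974766.
θ_z = arccos(0.974766) = 12.9°.

θ_z = 12.9°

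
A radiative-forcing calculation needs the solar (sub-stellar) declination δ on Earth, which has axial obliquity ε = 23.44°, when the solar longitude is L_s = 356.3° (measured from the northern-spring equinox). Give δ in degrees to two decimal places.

sin δ = sin ε · sin L_s = sin 23.44° × sin 356.3° = -0.025670.
δ = arcsin(-0.025670) = -1.47°.

δ = -1.47°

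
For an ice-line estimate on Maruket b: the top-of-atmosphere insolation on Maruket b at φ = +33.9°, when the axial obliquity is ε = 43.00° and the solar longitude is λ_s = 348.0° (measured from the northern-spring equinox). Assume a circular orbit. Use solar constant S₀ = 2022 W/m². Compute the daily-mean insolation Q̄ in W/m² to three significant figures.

Solar declination: sin δ = sin ε · sin λ_s = sin 43.00° × sin 348.0° = -0.14180, so δ = -8.152°.
cos H₀ = −tan(+33.9°) tan(-8.152°) = 0.0963, H₀ = 1.4744 rad.
Bracket: H₀ sin φ sin δ + cos φ cos δ sin H₀ = 1.4744×0.55775×-0.14180 + 0.83001×0.98990×0.99536 = -0.116609 + 0.817815 = 0.701206.
Q̄ = (S₀/π) × [bracket] = (2022/π) × 0.701206 = 451.3 W/m².

Q̄ ≈ 451 W/m²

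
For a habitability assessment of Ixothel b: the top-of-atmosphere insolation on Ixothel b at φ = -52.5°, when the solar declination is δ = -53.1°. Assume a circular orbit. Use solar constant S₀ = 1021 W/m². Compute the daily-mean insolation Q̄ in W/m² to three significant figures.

cos H₀ = −tan(-52.5°) tan(-53.100°) = -1.7357 ≤ −1 ⇒ polar day, H₀ = π.
Bracket: H₀ sin φ sin δ + cos φ cos δ sin H₀ = 3.1416×-0.79335×-0.79968 + 0.60876×0.60042×0.00000 = 1.993113 + 0.000000 = 1.993113.
Q̄ = (S₀/π) × [bracket] = (1021/π) × 1.993113 = 647.8 W/m².

Q̄ ≈ 648 W/m²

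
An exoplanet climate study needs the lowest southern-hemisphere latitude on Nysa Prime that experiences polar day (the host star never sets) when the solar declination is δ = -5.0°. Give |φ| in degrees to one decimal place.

Polar day requires cos H₀ = −tan φ tan δ ≤ −1, i.e. tan φ tan δ ≥ 1.
The boundary is |tan φ| · |tan δ| = 1, so |φ| = 90° − |δ| = 90° − 5.0° = 85.0° in the southern hemisphere.

|φ| = 85.0°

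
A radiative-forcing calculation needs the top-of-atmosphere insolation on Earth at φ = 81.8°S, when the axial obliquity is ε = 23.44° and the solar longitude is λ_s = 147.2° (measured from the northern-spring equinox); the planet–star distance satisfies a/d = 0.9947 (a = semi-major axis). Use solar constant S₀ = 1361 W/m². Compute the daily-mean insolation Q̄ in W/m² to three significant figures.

Q̄ ≈ 0.00 W/m²

Solar declination: sin δ = sin ε · sin λ_s = sin 23.44° × sin 147.2° = 0.21549, so δ = +12.444°.
cos H₀ = −tan(-81.8°) tan(+12.444°) = 1.5313 ≥ 1 ⇒ polar night, H₀ = 0 and Q̄ = 0.
Inverse-square distance factor (a/d)² = 0.9947² = 0.989428.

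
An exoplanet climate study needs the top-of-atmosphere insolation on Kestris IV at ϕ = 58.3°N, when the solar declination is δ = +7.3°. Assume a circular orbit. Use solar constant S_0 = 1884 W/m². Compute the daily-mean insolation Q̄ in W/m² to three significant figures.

Q̄ ≈ 421 W/m²

cos h₀ = −tan(+58.3°) tan(+7.300°) = -0.2074, h₀ = 1.7797 rad.
Bracket: h₀ sin ϕ sin δ + cos ϕ cos δ sin h₀ = 1.7797×0.85081×0.12706 + 0.52547×0.99189×0.97825 = 0.192393 + 0.509872 = 0.702265.
Q̄ = (S_0/π) × [bracket] = (1884/π) × 0.702265 = 421.1 W/m².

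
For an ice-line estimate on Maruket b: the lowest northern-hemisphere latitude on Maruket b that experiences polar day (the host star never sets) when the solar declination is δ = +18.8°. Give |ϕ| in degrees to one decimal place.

Polar day requires cos h₀ = −tan ϕ tan δ ≤ −1, i.e. tan ϕ tan δ ≥ 1.
The boundary is |tan ϕ| · |tan δ| = 1, so |ϕ| = 90° − |δ| = 90° − 18.8° = 71.2° in the northern hemisphere.

|ϕ| = 71.2°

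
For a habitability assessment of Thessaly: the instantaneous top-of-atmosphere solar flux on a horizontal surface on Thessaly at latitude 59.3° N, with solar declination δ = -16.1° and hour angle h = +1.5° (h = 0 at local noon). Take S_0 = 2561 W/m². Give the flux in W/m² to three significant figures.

cos θ_z = sin ϕ sin δ + cos ϕ cos δ cos h = -0.238450 + 0.490351 = 0.251901.
Flux = S_0 · cos θ_z = 2561 × 0.251901 = 645.1 W/m².

645 W/m²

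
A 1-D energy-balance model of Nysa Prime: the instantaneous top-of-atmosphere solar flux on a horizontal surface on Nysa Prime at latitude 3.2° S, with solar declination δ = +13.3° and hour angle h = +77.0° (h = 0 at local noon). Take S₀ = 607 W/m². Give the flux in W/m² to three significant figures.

125 W/m²

cos θ_z = sin φ sin δ + cos φ cos δ cos h = -0.012842 + 0.218576 = 0.205734.
Flux = S₀ · cos θ_z = 607 × 0.205734 = 124.9 W/m².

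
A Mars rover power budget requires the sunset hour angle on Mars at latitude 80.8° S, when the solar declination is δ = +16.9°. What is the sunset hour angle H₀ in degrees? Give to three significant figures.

H₀ = 0.00°

cos H₀ = −tan φ · tan δ = 1.8759 ≥ 1, so the Sun never rises (polar night) and H₀ = 0.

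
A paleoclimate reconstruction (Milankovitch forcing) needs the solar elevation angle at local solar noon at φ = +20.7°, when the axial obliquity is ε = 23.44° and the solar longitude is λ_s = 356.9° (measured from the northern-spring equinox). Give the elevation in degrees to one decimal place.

68.1°

Solar declination: sin δ = sin ε · sin λ_s = sin 23.44° × sin 356.9° = -0.02151, so δ = -1.233°.
At local noon the hour angle is zero, so the zenith angle equals |φ − δ| = |+20.7° − (-1.233°)| = 21.933°.
Elevation = 90° − 21.933° = 68.1°.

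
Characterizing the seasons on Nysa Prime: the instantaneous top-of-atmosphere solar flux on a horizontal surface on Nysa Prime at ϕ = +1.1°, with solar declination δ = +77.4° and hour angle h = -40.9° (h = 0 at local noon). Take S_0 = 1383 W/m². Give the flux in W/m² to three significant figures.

cos θ_z = sin ϕ sin δ + cos ϕ cos δ cos h = 0.018735 + 0.164854 = 0.183589.
Flux = S_0 · cos θ_z = 1383 × 0.183589 = 253.9 W/m².

254 W/m²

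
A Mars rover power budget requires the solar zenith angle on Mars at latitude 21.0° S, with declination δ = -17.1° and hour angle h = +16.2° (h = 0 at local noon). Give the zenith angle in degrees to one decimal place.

θ_z = 15.8°

cos θ_z = sin φ sin δ + cos φ cos δ cos h = 0.105375 + 0.856879 = 0.962254.
θ_z = arccos(0.962254) = 15.8°.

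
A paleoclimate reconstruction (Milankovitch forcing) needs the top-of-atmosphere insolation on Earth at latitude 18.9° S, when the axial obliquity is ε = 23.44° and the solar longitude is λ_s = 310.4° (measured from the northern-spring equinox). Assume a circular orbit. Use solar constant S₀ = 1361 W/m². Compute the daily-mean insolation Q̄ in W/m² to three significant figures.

Q̄ ≈ 460 W/m²

Solar declination: sin δ = sin ε · sin λ_s = sin 23.44° × sin 310.4° = -0.30293, so δ = -17.634°.
cos H₀ = −tan(-18.9°) tan(-17.634°) = -0.1088, H₀ = 1.6798 rad.
Bracket: H₀ sin φ sin δ + cos φ cos δ sin H₀ = 1.6798×-0.32392×-0.30293 + 0.94609×0.95301×0.99406 = 0.164831 + 0.896278 = 1.061109.
Q̄ = (S₀/π) × [bracket] = (1361/π) × 1.061109 = 459.7 W/m².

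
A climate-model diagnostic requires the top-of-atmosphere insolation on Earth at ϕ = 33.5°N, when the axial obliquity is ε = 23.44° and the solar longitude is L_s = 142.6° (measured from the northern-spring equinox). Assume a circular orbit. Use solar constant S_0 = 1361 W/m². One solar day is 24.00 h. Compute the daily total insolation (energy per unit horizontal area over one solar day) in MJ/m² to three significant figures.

38.5 MJ/m²

Solar declination: sin δ = sin ε · sin L_s = sin 23.44° × sin 142.6° = 0.24161, so δ = +13.981°.
cos h₀ = −tan(+33.5°) tan(+13.981°) = -0.1648, h₀ = 1.7364 rad.
Bracket: h₀ sin ϕ sin δ + cos ϕ cos δ sin h₀ = 1.7364×0.55194×0.24161 + 0.83389×0.97037×0.98633 = 0.231556 + 0.798120 = 1.029676.
Q̄ = (S_0/π) × [bracket] = (1361/π) × 1.029676 = 446.08 W/m².
Daily total = Q̄ × 24.00 h × 3600 s/h = 446.08 × 24.00 × 3600 / 10⁶ = 38.54 MJ/m².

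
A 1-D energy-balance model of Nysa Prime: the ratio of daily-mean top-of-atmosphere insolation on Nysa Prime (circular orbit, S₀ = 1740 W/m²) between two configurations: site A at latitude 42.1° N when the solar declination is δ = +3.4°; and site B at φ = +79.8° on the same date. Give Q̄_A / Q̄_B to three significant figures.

— Configuration A (φ=+42.1°):
cos H₀ = −tan(+42.1°) tan(+3.400°) = -0.0537, H₀ = 1.6245 rad.
Bracket: H₀ sin φ sin δ + cos φ cos δ sin H₀ = 1.6245×0.67043×0.05931 + 0.74198×0.99824×0.99856 = 0.064595 + 0.739608 = 0.804203.
Q̄ = (S₀/π) × [bracket] = (1740/π) × 0.804203 = 445.42 W/m².
— Configuration B (φ=+79.8°):
cos H₀ = −tan(+79.8°) tan(+3.400°) = -0.3302, H₀ = 1.9073 rad.
Bracket: H₀ sin φ sin δ + cos φ cos δ sin H₀ = 1.9073×0.98420×0.05931 + 0.17708×0.99824×0.94391 = 0.111335 + 0.166853 = 0.278188.
Q̄ = (S₀/π) × [bracket] = (1740/π) × 0.278188 = 154.08 W/m².
Ratio Q̄_A / Q̄_B = 445.42 / 154.08 = 2.891.

Q̄_A / Q̄_B ≈ 2.89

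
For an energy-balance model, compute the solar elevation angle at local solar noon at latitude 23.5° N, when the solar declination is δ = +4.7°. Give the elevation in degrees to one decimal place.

At local noon the hour angle is zero, so the zenith angle equals |φ − δ| = |+23.5° − (+4.700°)| = 18.800°.
Elevation = 90° − 18.800° = 71.2°.

71.2°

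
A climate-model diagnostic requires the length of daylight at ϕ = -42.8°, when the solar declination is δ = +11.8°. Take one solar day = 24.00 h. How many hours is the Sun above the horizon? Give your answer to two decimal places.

cos h₀ = −tan ϕ · tan δ = −tan(-42.8°) × tan(+11.800°) = 0.1935, so h₀ = 1.3761 rad = 78.85°.
Daylight = 2h₀/(2π) × 24.00 h = (1.3761/π) × 24.00 = 10.51 h.

10.51 h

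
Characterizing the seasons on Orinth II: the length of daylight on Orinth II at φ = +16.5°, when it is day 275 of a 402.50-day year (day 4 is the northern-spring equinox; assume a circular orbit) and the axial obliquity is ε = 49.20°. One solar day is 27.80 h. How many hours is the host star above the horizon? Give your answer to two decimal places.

11.50 h

Solar longitude: λ_s = 360° × (275 − 4)/402.50 = 242.385°.
sin δ = sin 49.20° × sin 242.385° = -0.67076, so δ = -42.126°.
cos H₀ = −tan φ · tan δ = −tan(+16.5°) × tan(-42.126°) = 0.2679, so H₀ = 1.2996 rad = 74.46°.
Daylight = 2H₀/(2π) × 27.80 h = (1.2996/π) × 27.80 = 11.50 h.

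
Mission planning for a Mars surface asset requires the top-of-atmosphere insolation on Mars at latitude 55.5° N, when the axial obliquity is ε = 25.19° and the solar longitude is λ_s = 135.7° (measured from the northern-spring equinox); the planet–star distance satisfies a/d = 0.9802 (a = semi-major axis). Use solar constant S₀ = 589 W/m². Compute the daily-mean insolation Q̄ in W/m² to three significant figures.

Solar declination: sin δ = sin ε · sin λ_s = sin 25.19° × sin 135.7° = 0.29726, so δ = +17.293°.
cos H₀ = −tan(+55.5°) tan(+17.293°) = -0.4530, H₀ = 2.0409 rad.
Bracket: H₀ sin φ sin δ + cos φ cos δ sin H₀ = 2.0409×0.82413×0.29726 + 0.56641×0.95480×0.89151 = 0.499981 + 0.482136 = 0.982117.
Inverse-square distance factor (a/d)² = 0.9802² = 0.960792.
Q̄ = (S₀/π) × 0.960792 × [bracket] = (589/π) × 0.960792 × 0.982117 = 176.9 W/m².

Q̄ ≈ 177 W/m²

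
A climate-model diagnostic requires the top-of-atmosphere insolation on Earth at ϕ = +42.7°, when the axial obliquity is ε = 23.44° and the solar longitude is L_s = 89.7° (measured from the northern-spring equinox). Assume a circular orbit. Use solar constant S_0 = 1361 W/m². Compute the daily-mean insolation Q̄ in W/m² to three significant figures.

Q̄ ≈ 499 W/m²

Solar declination: sin δ = sin ε · sin L_s = sin 23.44° × sin 89.7° = 0.39778, so δ = +23.440°.
cos h₀ = −tan(+42.7°) tan(+23.440°) = -0.4001, h₀ = 1.9824 rad.
Bracket: h₀ sin ϕ sin δ + cos ϕ cos δ sin h₀ = 1.9824×0.67816×0.39778 + 0.73491×0.91748×0.91648 = 0.534769 + 0.617951 = 1.152720.
Q̄ = (S_0/π) × [bracket] = (1361/π) × 1.152720 = 499.4 W/m².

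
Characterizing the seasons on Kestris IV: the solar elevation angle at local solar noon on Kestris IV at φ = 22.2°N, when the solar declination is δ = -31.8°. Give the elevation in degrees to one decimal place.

36.0°

At local noon the hour angle is zero, so the zenith angle equals |φ − δ| = |+22.2° − (-31.800°)| = 54.000°.
Elevation = 90° − 54.000° = 36.0°.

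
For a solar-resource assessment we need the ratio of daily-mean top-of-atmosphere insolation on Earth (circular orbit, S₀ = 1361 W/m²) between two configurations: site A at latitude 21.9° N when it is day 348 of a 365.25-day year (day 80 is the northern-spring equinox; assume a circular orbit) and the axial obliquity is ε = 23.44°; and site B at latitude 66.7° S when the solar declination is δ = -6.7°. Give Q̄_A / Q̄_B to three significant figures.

— Configuration A (φ=+21.9°):
Solar longitude: λ_s = 360° × (348 − 80)/365.25 = 264.148°.
sin δ = sin 23.44° × sin 264.148° = -0.39572, so δ = -23.311°.
cos H₀ = −tan(+21.9°) tan(-23.311°) = 0.1732, H₀ = 1.3967 rad.
Bracket: H₀ sin φ sin δ + cos φ cos δ sin H₀ = 1.3967×0.37299×-0.39572 + 0.92784×0.91837×0.98488 = -0.206152 + 0.839217 = 0.633065.
Q̄ = (S₀/π) × [bracket] = (1361/π) × 0.633065 = 274.26 W/m².
— Configuration B (φ=-66.7°):
cos H₀ = −tan(-66.7°) tan(-6.700°) = -0.2728, H₀ = 1.8471 rad.
Bracket: H₀ sin φ sin δ + cos φ cos δ sin H₀ = 1.8471×-0.91845×-0.11667 + 0.39555×0.99317×0.96208 = 0.197927 + 0.377952 = 0.575879.
Q̄ = (S₀/π) × [bracket] = (1361/π) × 0.575879 = 249.48 W/m².
Ratio Q̄_A / Q̄_B = 274.26 / 249.48 = 1.099.

Q̄_A / Q̄_B ≈ 1.10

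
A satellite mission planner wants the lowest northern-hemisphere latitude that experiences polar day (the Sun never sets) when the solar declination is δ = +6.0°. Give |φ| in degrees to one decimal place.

|φ| = 84.0°

Polar day requires cos H₀ = −tan φ tan δ ≤ −1, i.e. tan φ tan δ ≥ 1.
The boundary is |tan φ| · |tan δ| = 1, so |φ| = 90° − |δ| = 90° − 6.0° = 84.0° in the northern hemisphere.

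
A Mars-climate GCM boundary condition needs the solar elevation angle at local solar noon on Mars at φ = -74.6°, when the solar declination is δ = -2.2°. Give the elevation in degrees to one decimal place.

At local noon the hour angle is zero, so the zenith angle equals |φ − δ| = |-74.6° − (-2.200°)| = 72.400°.
Elevation = 90° − 72.400° = 17.6°.

17.6°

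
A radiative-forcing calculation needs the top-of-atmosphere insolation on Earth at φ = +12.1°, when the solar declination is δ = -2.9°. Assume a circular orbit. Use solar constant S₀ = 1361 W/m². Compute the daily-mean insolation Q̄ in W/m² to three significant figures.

Q̄ ≈ 416 W/m²

cos H₀ = −tan(+12.1°) tan(-2.900°) = 0.0109, H₀ = 1.5599 rad.
Bracket: H₀ sin φ sin δ + cos φ cos δ sin H₀ = 1.5599×0.20962×-0.05059 + 0.97778×0.99872×0.99994 = -0.016542 + 0.976470 = 0.959928.
Q̄ = (S₀/π) × [bracket] = (1361/π) × 0.959928 = 415.9 W/m².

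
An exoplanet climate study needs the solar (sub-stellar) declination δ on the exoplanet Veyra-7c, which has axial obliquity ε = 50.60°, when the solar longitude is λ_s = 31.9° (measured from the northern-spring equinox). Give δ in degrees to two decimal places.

sin δ = sin ε · sin λ_s = sin 50.60° × sin 31.9° = 0.408342.
δ = arcsin(0.408342) = +24.10°.

δ = +24.10°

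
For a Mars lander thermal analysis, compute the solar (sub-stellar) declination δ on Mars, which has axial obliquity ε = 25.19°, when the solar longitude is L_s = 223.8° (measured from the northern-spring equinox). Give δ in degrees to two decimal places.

δ = -17.13°

sin δ = sin ε · sin L_s = sin 25.19° × sin 223.8° = -0.294591.
δ = arcsin(-0.294591) = -17.13°.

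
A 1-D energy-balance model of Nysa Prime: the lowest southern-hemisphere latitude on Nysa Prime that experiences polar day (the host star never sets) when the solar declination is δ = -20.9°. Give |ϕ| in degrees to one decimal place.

|ϕ| = 69.1°

Polar day requires cos h₀ = −tan ϕ tan δ ≤ −1, i.e. tan ϕ tan δ ≥ 1.
The boundary is |tan ϕ| · |tan δ| = 1, so |ϕ| = 90° − |δ| = 90° − 20.9° = 69.1° in the southern hemisphere.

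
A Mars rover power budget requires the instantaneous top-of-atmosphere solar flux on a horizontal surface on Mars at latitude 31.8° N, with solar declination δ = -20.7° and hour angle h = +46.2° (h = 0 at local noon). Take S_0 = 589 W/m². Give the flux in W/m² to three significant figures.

214 W/m²

cos θ_z = sin ϕ sin δ + cos ϕ cos δ cos h = -0.186266 + 0.550273 = 0.364007.
Flux = S_0 · cos θ_z = 589 × 0.364007 = 214.4 W/m².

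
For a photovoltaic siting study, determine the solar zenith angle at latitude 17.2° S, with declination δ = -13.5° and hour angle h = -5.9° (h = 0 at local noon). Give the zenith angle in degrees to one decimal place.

cos θ_z = sin ϕ sin δ + cos ϕ cos δ cos h = 0.069032 + 0.923963 = 0.992995.
θ_z = arccos(0.992995) = 6.8°.

θ_z = 6.8°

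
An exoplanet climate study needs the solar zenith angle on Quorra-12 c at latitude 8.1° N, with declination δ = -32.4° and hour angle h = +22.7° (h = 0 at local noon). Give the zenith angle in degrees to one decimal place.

θ_z = 45.9°

cos θ_z = sin ϕ sin δ + cos ϕ cos δ cos h = -0.075499 + 0.771154 = 0.695655.
θ_z = arccos(0.695655) = 45.9°.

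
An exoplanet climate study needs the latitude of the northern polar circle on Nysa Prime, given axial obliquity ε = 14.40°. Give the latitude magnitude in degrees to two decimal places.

75.60°

The polar circle is the lowest latitude that experiences at least one full rotation of continuous daylight at the northern-summer solstice; it lies at |φ| = 90° − ε = 90° − 14.40° = 75.60°.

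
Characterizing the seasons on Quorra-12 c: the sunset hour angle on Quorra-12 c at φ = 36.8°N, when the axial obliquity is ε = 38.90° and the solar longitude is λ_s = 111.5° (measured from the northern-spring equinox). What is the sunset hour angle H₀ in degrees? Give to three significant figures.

Solar declination: sin δ = sin ε · sin λ_s = sin 38.90° × sin 111.5° = 0.58427, so δ = +35.751°.
cos H₀ = −tan φ · tan δ = −tan(+36.8°) × tan(+35.751°) = -0.5386, so H₀ = 2.1395 rad = 122.59°.

H₀ = 123°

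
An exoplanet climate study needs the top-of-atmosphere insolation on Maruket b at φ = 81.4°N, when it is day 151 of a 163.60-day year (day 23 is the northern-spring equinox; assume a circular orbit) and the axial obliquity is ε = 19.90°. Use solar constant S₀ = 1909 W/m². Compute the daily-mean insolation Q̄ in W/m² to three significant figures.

Q̄ ≈ 0.00 W/m²

Solar longitude: λ_s = 360° × (151 − 23)/163.60 = 281.663°.
sin δ = sin 19.90° × sin 281.663° = -0.33335, so δ = -19.472°.
cos H₀ = −tan(+81.4°) tan(-19.472°) = 2.3379 ≥ 1 ⇒ polar night, H₀ = 0 and Q̄ = 0.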